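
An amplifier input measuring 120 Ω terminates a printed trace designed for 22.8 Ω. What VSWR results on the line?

VSWR ≈ 5.26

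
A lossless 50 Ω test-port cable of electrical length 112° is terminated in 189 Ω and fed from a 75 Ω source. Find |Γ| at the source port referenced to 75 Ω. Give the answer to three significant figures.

|Γ| ≈ 0.68

tan(βl) = -2.48
Z_in = Z_0·(Z_L + jZ_0·tanβl)/(Z_0 + jZ_L·tanβl) = 15.2 + j18.6 Ω
Γ_s = (Z_in − Z_s)/(Z_in + Z_s) = (-59.8 + j18.6)/(90.2 + j18.6), |Γ_s| = 0.68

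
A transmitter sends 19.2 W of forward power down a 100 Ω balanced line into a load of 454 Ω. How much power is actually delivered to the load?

Γ = (454 − 100)/(454 + 100) = 0.639
|Γ|² = 0.408
P_refl = |Γ|²·P_inc = 7.84 W, P_del = (1 − |Γ|²)·P_inc = 11.4 W

P_delivered ≈ 11.4 W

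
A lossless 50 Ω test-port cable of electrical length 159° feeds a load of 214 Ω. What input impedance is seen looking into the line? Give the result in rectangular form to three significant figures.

tan(βl) = tan(159°) = -0.384
Z_in = Z_0·(Z_L + jZ_0·tanβl)/(Z_0 + jZ_L·tanβl)
     = 50·(214 − j19.2)/(50 − j82.1)

Z_in ≈ 66.4 + j89.9 Ω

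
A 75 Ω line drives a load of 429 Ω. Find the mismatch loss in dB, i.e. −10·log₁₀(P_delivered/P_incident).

Γ = (429 − 75)/(429 + 75) = 0.702
|Γ|² = 0.493, so P_del/P_inc = 1 − |Γ|² = 0.507
ML = −10·log₁₀(1 − |Γ|²)

mismatch loss ≈ 2.95 dB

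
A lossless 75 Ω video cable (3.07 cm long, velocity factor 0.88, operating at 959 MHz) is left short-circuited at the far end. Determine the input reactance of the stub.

X_in ≈ 63.3 Ω (inductive)

λ = v/f = 0.88·c / 959 MHz = 0.275 m
βl = 2π·l/λ = 2π × 0.112 = 40.1°
tan(βl) = 0.843
For a short-circuited stub, Z_in = jZ_0·tan(βl)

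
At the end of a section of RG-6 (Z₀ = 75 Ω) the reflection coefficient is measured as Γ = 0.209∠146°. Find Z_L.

Z_L ≈ 51.6 + j12.6 Ω

Z_L = Z_0·(1 + Γ)/(1 − Γ) = 75·(0.827 + j0.117)/(1.17 − j0.117)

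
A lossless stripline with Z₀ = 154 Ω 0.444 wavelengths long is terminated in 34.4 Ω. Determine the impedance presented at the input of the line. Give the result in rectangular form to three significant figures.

Z_in ≈ 38.8 − j53.4 Ω

βl = 2π × 0.444 = 160°
tan(βl) = tan(160°) = -0.367
Z_in = Z_0·(Z_L + jZ_0·tanβl)/(Z_0 + jZ_L·tanβl)
     = 154·(34.4 − j56.5)/(154 − j12.6)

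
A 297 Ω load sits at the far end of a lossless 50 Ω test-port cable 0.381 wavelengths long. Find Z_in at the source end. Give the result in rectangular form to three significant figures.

Z_in ≈ 17.6 + j50.7 Ω

βl = 2π × 0.381 = 137°
tan(βl) = tan(137°) = -0.927
Z_in = Z_0·(Z_L + jZ_0·tanβl)/(Z_0 + jZ_L·tanβl)
     = 50·(297 − j46.4)/(50 − j275)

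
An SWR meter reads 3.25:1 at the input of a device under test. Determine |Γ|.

|Γ| ≈ 0.529

|Γ| = (S − 1)/(S + 1) = (3.25 − 1)/(3.25 + 1) = 2.25/4.25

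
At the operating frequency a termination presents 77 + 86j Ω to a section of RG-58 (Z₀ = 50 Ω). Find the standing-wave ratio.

Γ = (Z_L − Z_0)/(Z_L + Z_0) = (27 + j86)/(127 + j86)
|Γ| = 90.1/153 = 0.588
VSWR = (1 + |Γ|)/(1 − |Γ|) = 1.59/0.412

VSWR ≈ 3.85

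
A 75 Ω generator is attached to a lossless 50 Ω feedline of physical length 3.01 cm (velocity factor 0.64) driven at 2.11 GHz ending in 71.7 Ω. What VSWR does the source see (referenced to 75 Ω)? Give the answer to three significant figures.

λ = v/f = 0.64·c / 2.11 GHz = 0.091 m
βl = 2π·l/λ = 2π × 0.331 = 119°
tan(βl) = -1.8
Z_in = Z_0·(Z_L + jZ_0·tanβl)/(Z_0 + jZ_L·tanβl) = 39.7 + j12.4 Ω
Γ_s = (Z_in − Z_s)/(Z_in + Z_s) = (-35.3 + j12.4)/(115 + j12.4), |Γ_s| = 0.325
VSWR = (1 + |Γ_s|)/(1 − |Γ_s|)

VSWR ≈ 1.96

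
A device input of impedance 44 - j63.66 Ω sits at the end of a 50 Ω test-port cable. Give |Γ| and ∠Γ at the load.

Γ ≈ 0.563 ∠ -61.3°

Γ = (Z_L − Z_0)/(Z_L + Z_0) = (-6 − j63.66)/(94 − j63.66)
|Γ| = 63.9/114 = 0.563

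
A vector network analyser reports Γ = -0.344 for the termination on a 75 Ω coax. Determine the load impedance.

Z_L = Z_0·(1 + Γ)/(1 − Γ) = 75·(0.656)/(1.34)

Z_L ≈ 36.6 Ω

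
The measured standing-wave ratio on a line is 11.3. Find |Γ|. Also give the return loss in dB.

|Γ| = (S − 1)/(S + 1) = (11.3 − 1)/(11.3 + 1) = 10.3/12.3
RL = −20·log₁₀|Γ| = −20·log₁₀(0.837)

|Γ| ≈ 0.837; return loss ≈ 1.54 dB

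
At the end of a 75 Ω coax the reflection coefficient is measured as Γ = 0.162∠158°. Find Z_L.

Z_L ≈ 55 + j6.86 Ω

Z_L = Z_0·(1 + Γ)/(1 − Γ) = 75·(0.85 + j0.0607)/(1.15 − j0.0607)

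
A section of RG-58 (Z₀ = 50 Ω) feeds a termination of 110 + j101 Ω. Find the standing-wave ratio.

VSWR ≈ 4.28

Γ = (Z_L − Z_0)/(Z_L + Z_0) = (60 + j101)/(160 + j101)
|Γ| = 117/189 = 0.621
VSWR = (1 + |Γ|)/(1 − |Γ|) = 1.62/0.379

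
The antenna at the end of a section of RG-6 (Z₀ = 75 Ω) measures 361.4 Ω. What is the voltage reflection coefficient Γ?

Γ = (Z_L − Z_0)/(Z_L + Z_0) = (361.4 − 75)/(361.4 + 75) = 286.4/436.4

Γ = 0.656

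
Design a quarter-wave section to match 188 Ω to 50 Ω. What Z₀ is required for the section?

Z_qwt ≈ 97 Ω

Z_qwt = √(Z_0·R_L) = √(50 × 188) = √9400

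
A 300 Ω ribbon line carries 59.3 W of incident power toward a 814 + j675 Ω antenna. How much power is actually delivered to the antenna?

|Γ| = |(514 + j675)/(1114 + j675)| = 0.651
|Γ|² = 0.424
P_refl = |Γ|²·P_inc = 25.2 W, P_del = (1 − |Γ|²)·P_inc = 34.1 W

P_delivered ≈ 34.1 W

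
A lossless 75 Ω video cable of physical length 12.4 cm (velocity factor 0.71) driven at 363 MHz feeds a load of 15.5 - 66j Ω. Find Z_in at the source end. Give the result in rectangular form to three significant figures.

λ = v/f = 0.71·c / 363 MHz = 0.587 m
βl = 2π·l/λ = 2π × 0.211 = 76.1°
tan(βl) = tan(76.1°) = 4.03
Z_in = Z_0·(Z_L + jZ_0·tanβl)/(Z_0 + jZ_L·tanβl)
     = 75·(15.5 + j237)/(341 + j62.5)

Z_in ≈ 12.5 + j49.7 Ω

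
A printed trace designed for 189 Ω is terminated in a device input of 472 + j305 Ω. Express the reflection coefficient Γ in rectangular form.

Γ ≈ 0.529 + j0.218

Γ = (Z_L − Z_0)/(Z_L + Z_0) = (283 + j305)/(661 + j305)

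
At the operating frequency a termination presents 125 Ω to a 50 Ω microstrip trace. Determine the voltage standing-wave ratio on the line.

For a purely resistive load, VSWR = R_L/Z_0 or Z_0/R_L (whichever > 1) = 125/50

VSWR ≈ 2.5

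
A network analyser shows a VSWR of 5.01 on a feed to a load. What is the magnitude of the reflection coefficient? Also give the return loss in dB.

|Γ| = (S − 1)/(S + 1) = (5.01 − 1)/(5.01 + 1) = 4.01/6.01
RL = −20·log₁₀|Γ| = −20·log₁₀(0.667)

|Γ| ≈ 0.667; return loss ≈ 3.51 dB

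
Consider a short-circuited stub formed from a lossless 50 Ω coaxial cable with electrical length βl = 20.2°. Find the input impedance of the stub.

tan(βl) = 0.368
For a short-circuited stub, Z_in = jZ_0·tan(βl)

Z_in ≈ +j18.4 Ω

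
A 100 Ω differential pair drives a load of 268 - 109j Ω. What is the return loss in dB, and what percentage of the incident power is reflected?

RL ≈ 5.65 dB; 27.2% of incident power reflected

Γ = (168 − j109)/(368 − j109), |Γ| = 0.522
RL = −20·log₁₀(0.522) = 5.65 dB
P_refl/P_inc = |Γ|² = 0.272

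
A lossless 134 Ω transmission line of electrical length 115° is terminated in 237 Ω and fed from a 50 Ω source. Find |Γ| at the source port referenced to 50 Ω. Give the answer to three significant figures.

tan(βl) = -2.14
Z_in = Z_0·(Z_L + jZ_0·tanβl)/(Z_0 + jZ_L·tanβl) = 86.2 + j39.7 Ω
Γ_s = (Z_in − Z_s)/(Z_in + Z_s) = (36.2 + j39.7)/(136 + j39.7), |Γ_s| = 0.379

|Γ| ≈ 0.379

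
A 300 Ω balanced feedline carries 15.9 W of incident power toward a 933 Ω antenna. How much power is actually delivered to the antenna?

Γ = (933 − 300)/(933 + 300) = 0.513
|Γ|² = 0.264
P_refl = |Γ|²·P_inc = 4.19 W, P_del = (1 − |Γ|²)·P_inc = 11.7 W

P_delivered ≈ 11.7 W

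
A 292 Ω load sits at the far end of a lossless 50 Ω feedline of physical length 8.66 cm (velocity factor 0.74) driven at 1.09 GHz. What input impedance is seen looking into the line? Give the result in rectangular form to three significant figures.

Z_in ≈ 37.5 + j85.8 Ω

λ = v/f = 0.74·c / 1.09 GHz = 0.204 m
βl = 2π·l/λ = 2π × 0.425 = 153°
tan(βl) = tan(153°) = -0.508
Z_in = Z_0·(Z_L + jZ_0·tanβl)/(Z_0 + jZ_L·tanβl)
     = 50·(292 − j25.4)/(50 − j148)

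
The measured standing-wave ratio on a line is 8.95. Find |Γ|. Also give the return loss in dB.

|Γ| = (S − 1)/(S + 1) = (8.95 − 1)/(8.95 + 1) = 7.95/9.95
RL = −20·log₁₀|Γ| = −20·log₁₀(0.799)

|Γ| ≈ 0.799; return loss ≈ 1.95 dB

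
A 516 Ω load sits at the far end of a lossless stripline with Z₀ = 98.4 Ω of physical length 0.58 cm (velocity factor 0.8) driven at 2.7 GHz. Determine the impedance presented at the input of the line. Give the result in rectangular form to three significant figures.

Z_in ≈ 99 − j183 Ω

λ = v/f = 0.8·c / 2.7 GHz = 0.0889 m
βl = 2π·l/λ = 2π × 0.0652 = 23.5°
tan(βl) = tan(23.5°) = 0.435
Z_in = Z_0·(Z_L + jZ_0·tanβl)/(Z_0 + jZ_L·tanβl)
     = 98.4·(516 + j42.8)/(98.4 + j224)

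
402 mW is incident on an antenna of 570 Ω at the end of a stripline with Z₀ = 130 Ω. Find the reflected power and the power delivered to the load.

Γ = (570 − 130)/(570 + 130) = 0.629
|Γ|² = 0.395
P_refl = |Γ|²·P_inc = 159 mW, P_del = (1 − |Γ|²)·P_inc = 243 mW

P_reflected ≈ 159 mW; P_delivered ≈ 243 mW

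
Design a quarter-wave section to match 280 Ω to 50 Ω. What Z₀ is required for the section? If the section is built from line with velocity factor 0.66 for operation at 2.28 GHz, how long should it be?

Z_qwt ≈ 118 Ω; length ≈ 2.17 cm

Z_qwt = √(Z_0·R_L) = √(50 × 280) = √14000
λ = 0.66·c/f = 0.0868 m, so l = λ/4 = 0.0217 m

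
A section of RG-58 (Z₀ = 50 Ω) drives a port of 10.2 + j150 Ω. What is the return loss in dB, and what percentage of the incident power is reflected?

RL ≈ 0.353 dB; 92.2% of incident power reflected

Γ = (-39.8 + j150)/(60.2 + j150), |Γ| = 0.96
RL = −20·log₁₀(0.96) = 0.353 dB
P_refl/P_inc = |Γ|² = 0.922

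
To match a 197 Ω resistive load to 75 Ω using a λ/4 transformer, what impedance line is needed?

Z_qwt = √(Z_0·R_L) = √(75 × 197) = √14780

Z_qwt ≈ 122 Ω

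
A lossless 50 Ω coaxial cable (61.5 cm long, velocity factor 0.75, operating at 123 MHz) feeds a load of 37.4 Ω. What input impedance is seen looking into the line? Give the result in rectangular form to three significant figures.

Z_in ≈ 55.3 − j14.4 Ω

λ = v/f = 0.75·c / 123 MHz = 1.83 m
βl = 2π·l/λ = 2π × 0.336 = 121°
tan(βl) = tan(121°) = -1.66
Z_in = Z_0·(Z_L + jZ_0·tanβl)/(Z_0 + jZ_L·tanβl)
     = 50·(37.4 − j83.1)/(50 − j62.2)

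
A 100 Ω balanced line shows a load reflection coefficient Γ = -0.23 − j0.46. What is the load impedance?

Z_L = Z_0·(1 + Γ)/(1 − Γ) = 100·(0.77 − j0.46)/(1.23 + j0.46)

Z_L ≈ 42.7 − j53.3 Ω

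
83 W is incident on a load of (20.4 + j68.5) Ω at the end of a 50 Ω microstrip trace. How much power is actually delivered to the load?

|Γ| = |(-29.6 + j68.5)/(70.4 + j68.5)| = 0.76
|Γ|² = 0.577
P_refl = |Γ|²·P_inc = 47.9 W, P_del = (1 − |Γ|²)·P_inc = 35.1 W

P_delivered ≈ 35.1 W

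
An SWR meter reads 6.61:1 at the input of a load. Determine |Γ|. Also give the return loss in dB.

|Γ| ≈ 0.737; return loss ≈ 2.65 dB

|Γ| = (S − 1)/(S + 1) = (6.61 − 1)/(6.61 + 1) = 5.61/7.61
RL = −20·log₁₀|Γ| = −20·log₁₀(0.737)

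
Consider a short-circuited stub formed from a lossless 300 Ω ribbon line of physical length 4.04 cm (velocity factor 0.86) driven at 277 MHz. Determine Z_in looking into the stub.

Z_in ≈ +j83.8 Ω

λ = v/f = 0.86·c / 277 MHz = 0.931 m
βl = 2π·l/λ = 2π × 0.0434 = 15.6°
tan(βl) = 0.279
For a short-circuited stub, Z_in = jZ_0·tan(βl)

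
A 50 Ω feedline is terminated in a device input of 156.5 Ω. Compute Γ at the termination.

Γ = (Z_L − Z_0)/(Z_L + Z_0) = (156.5 − 50)/(156.5 + 50) = 106.5/206.5

Γ = 0.516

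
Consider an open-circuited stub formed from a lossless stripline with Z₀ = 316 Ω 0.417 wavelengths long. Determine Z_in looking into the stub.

Z_in ≈ +j550 Ω

βl = 2π × 0.417 = 150°
tan(βl) = -0.575
For an open-circuited stub, Z_in = −jZ_0·cot(βl) = −jZ_0/tan(βl)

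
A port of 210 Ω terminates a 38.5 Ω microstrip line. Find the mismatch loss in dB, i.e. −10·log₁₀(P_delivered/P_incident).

Γ = (210 − 38.5)/(210 + 38.5) = 0.69
|Γ|² = 0.476, so P_del/P_inc = 1 − |Γ|² = 0.524
ML = −10·log₁₀(1 − |Γ|²)

mismatch loss ≈ 2.81 dB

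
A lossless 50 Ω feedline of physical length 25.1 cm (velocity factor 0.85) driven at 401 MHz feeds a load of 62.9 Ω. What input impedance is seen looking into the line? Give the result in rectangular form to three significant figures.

Z_in ≈ 51.6 + j11.6 Ω

λ = v/f = 0.85·c / 401 MHz = 0.636 m
βl = 2π·l/λ = 2π × 0.395 = 142°
tan(βl) = tan(142°) = -0.779
Z_in = Z_0·(Z_L + jZ_0·tanβl)/(Z_0 + jZ_L·tanβl)
     = 50·(62.9 − j38.9)/(50 − j49)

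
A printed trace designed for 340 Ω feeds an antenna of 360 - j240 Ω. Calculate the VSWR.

VSWR ≈ 1.96

Γ = (Z_L − Z_0)/(Z_L + Z_0) = (20 − j240)/(700 − j240)
|Γ| = 241/740 = 0.325
VSWR = (1 + |Γ|)/(1 − |Γ|) = 1.33/0.675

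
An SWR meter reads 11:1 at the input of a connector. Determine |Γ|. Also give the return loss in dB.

|Γ| = (S − 1)/(S + 1) = (11 − 1)/(11 + 1) = 10/12
RL = −20·log₁₀|Γ| = −20·log₁₀(0.833)

|Γ| ≈ 0.833; return loss ≈ 1.58 dB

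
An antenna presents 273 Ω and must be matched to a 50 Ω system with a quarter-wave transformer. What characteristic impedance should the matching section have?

Z_qwt ≈ 117 Ω

Z_qwt = √(Z_0·R_L) = √(50 × 273) = √13650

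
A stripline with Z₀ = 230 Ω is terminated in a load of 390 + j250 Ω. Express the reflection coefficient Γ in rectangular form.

Γ = (Z_L − Z_0)/(Z_L + Z_0) = (160 + j250)/(620 + j250)

Γ ≈ 0.362 + j0.257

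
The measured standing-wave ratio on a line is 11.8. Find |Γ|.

|Γ| = (S − 1)/(S + 1) = (11.8 − 1)/(11.8 + 1) = 10.8/12.8

|Γ| ≈ 0.844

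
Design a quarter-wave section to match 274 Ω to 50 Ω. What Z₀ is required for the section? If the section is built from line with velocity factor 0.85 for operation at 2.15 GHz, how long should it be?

Z_qwt = √(Z_0·R_L) = √(50 × 274) = √13700
λ = 0.85·c/f = 0.119 m, so l = λ/4 = 0.0297 m

Z_qwt ≈ 117 Ω; length ≈ 2.97 cm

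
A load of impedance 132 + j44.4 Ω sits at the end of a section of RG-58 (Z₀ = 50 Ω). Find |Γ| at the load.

|Γ| ≈ 0.498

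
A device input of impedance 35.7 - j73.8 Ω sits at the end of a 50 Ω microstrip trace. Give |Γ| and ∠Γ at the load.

Γ = (Z_L − Z_0)/(Z_L + Z_0) = (-14.3 − j73.8)/(85.7 − j73.8)
|Γ| = 75.2/113 = 0.665

Γ ≈ 0.665 ∠ -60.2°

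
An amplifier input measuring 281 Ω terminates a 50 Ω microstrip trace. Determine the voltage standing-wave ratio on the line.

VSWR ≈ 5.62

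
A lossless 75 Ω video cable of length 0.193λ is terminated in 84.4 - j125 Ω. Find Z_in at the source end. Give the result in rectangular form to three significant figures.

βl = 2π × 0.193 = 69.5°
tan(βl) = tan(69.5°) = 2.67
Z_in = Z_0·(Z_L + jZ_0·tanβl)/(Z_0 + jZ_L·tanβl)
     = 75·(84.4 + j75.4)/(409 + j225)

Z_in ≈ 17.7 + j4.06 Ω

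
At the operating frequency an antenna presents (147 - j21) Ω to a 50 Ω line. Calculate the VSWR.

Γ = (Z_L − Z_0)/(Z_L + Z_0) = (97 − j21)/(197 − j21)
|Γ| = 99.2/198 = 0.501
VSWR = (1 + |Γ|)/(1 − |Γ|) = 1.5/0.499

VSWR ≈ 3.01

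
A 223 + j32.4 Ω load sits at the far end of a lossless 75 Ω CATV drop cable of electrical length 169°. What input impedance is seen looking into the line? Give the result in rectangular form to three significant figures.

tan(βl) = tan(169°) = -0.194
Z_in = Z_0·(Z_L + jZ_0·tanβl)/(Z_0 + jZ_L·tanβl)
     = 75·(223 + j17.8)/(81.3 − j43.3)

Z_in ≈ 153 + j98.2 Ω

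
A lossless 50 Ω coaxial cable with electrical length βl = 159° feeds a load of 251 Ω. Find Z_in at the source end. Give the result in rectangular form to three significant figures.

Z_in ≈ 61.1 + j98.5 Ω

tan(βl) = tan(159°) = -0.384
Z_in = Z_0·(Z_L + jZ_0·tanβl)/(Z_0 + jZ_L·tanβl)
     = 50·(251 − j19.2)/(50 − j96.3)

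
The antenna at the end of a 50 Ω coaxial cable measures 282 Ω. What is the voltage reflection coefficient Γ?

Γ = (Z_L − Z_0)/(Z_L + Z_0) = (282 − 50)/(282 + 50) = 232/332

Γ = 0.699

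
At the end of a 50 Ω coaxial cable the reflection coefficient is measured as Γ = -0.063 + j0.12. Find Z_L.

Z_L ≈ 42.9 + j10.5 Ω

Z_L = Z_0·(1 + Γ)/(1 − Γ) = 50·(0.937 + j0.12)/(1.06 − j0.12)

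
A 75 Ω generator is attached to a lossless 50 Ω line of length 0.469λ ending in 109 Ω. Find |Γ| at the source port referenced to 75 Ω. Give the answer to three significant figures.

|Γ| ≈ 0.216

βl = 2π × 0.469 = 169°
tan(βl) = -0.197
Z_in = Z_0·(Z_L + jZ_0·tanβl)/(Z_0 + jZ_L·tanβl) = 95.6 + j31.2 Ω
Γ_s = (Z_in − Z_s)/(Z_in + Z_s) = (20.6 + j31.2)/(171 + j31.2), |Γ_s| = 0.216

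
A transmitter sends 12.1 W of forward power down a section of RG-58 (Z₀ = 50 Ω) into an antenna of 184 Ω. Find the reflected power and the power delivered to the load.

P_reflected ≈ 3.97 W; P_delivered ≈ 8.13 W

Γ = (184 − 50)/(184 + 50) = 0.573
|Γ|² = 0.328
P_refl = |Γ|²·P_inc = 3.97 W, P_del = (1 − |Γ|²)·P_inc = 8.13 W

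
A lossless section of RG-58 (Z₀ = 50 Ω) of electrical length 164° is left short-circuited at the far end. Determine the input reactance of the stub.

X_in ≈ -14.3 Ω (capacitive)

tan(βl) = -0.287
For a short-circuited stub, Z_in = jZ_0·tan(βl)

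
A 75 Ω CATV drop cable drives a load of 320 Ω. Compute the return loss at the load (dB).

RL ≈ 4.15 dB

Γ = (320 − 75)/(320 + 75) = 0.62
RL = −20·log₁₀|Γ| = −20·log₁₀(0.62)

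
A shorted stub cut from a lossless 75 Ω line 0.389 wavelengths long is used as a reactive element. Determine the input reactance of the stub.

βl = 2π × 0.389 = 140°
tan(βl) = -0.838
For a shorted stub, Z_in = jZ_0·tan(βl)

X_in ≈ -62.8 Ω (capacitive)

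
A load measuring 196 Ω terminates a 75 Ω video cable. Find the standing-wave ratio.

VSWR ≈ 2.61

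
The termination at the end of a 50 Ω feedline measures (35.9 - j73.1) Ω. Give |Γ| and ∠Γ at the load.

Γ = (Z_L − Z_0)/(Z_L + Z_0) = (-14.1 − j73.1)/(85.9 − j73.1)
|Γ| = 74.4/113 = 0.66

Γ ≈ 0.66 ∠ -60.5°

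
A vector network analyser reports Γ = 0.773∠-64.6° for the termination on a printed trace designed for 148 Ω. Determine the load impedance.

Z_L ≈ 63.7 − j221 Ω

Z_L = Z_0·(1 + Γ)/(1 − Γ) = 148·(1.33 − j0.698)/(0.668 + j0.698)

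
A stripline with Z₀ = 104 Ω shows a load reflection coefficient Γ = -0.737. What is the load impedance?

Z_L = Z_0·(1 + Γ)/(1 − Γ) = 104·(0.263)/(1.74)

Z_L ≈ 15.7 Ω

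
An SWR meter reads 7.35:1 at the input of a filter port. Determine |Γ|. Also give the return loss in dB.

|Γ| ≈ 0.76; return loss ≈ 2.38 dB

|Γ| = (S − 1)/(S + 1) = (7.35 − 1)/(7.35 + 1) = 6.35/8.35
RL = −20·log₁₀|Γ| = −20·log₁₀(0.76)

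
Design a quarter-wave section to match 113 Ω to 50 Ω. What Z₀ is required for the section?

Z_qwt = √(Z_0·R_L) = √(50 × 113) = √5650

Z_qwt ≈ 75.2 Ω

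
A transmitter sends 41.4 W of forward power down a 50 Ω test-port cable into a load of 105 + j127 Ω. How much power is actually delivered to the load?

|Γ| = |(55 + j127)/(155 + j127)| = 0.691
|Γ|² = 0.477
P_refl = |Γ|²·P_inc = 19.7 W, P_del = (1 − |Γ|²)·P_inc = 21.7 W

P_delivered ≈ 21.7 W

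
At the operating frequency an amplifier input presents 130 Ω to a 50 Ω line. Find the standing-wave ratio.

Γ = (130 − 50)/(130 + 50) = 0.444
VSWR = (1 + 0.444)/(1 − 0.444)

VSWR ≈ 2.6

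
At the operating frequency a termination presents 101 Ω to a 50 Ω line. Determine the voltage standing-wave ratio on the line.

Γ = (101 − 50)/(101 + 50) = 0.338
VSWR = (1 + 0.338)/(1 − 0.338)

VSWR ≈ 2.02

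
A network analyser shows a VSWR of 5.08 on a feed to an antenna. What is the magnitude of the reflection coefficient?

|Γ| = (S − 1)/(S + 1) = (5.08 − 1)/(5.08 + 1) = 4.08/6.08

|Γ| ≈ 0.671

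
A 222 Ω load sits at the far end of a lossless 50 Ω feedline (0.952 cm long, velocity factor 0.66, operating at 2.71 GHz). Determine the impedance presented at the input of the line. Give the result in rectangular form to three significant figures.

λ = v/f = 0.66·c / 2.71 GHz = 0.0731 m
βl = 2π·l/λ = 2π × 0.13 = 46.9°
tan(βl) = tan(46.9°) = 1.07
Z_in = Z_0·(Z_L + jZ_0·tanβl)/(Z_0 + jZ_L·tanβl)
     = 50·(222 + j53.4)/(50 + j237)

Z_in ≈ 20.2 − j42.5 Ω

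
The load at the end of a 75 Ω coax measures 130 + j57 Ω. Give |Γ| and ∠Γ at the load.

Γ ≈ 0.372 ∠ 30.5°

Γ = (Z_L − Z_0)/(Z_L + Z_0) = (55 + j57)/(205 + j57)
|Γ| = 79.2/213 = 0.372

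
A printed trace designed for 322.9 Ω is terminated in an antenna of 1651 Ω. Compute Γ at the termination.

Γ = (Z_L − Z_0)/(Z_L + Z_0) = (1651 − 322.9)/(1651 + 322.9) = 1328/1974

Γ = 0.673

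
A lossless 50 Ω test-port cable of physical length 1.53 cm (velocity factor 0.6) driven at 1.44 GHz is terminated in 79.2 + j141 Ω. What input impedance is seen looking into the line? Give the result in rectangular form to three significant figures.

Z_in ≈ 28.7 − j84.1 Ω

λ = v/f = 0.6·c / 1.44 GHz = 0.125 m
βl = 2π·l/λ = 2π × 0.122 = 44.1°
tan(βl) = tan(44.1°) = 0.968
Z_in = Z_0·(Z_L + jZ_0·tanβl)/(Z_0 + jZ_L·tanβl)
     = 50·(79.2 + j189)/(-86.5 + j76.7)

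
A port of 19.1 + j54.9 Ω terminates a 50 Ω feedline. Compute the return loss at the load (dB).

Γ = (-30.9 + j54.9)/(69.1 + j54.9), |Γ| = 0.714
RL = −20·log₁₀|Γ| = −20·log₁₀(0.714)

RL ≈ 2.93 dB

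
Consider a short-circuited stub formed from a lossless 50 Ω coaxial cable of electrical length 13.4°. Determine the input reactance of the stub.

X_in ≈ 11.9 Ω (inductive)

tan(βl) = 0.238
For a short-circuited stub, Z_in = jZ_0·tan(βl)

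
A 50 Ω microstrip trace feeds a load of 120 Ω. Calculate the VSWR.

VSWR ≈ 2.4

Γ = (120 − 50)/(120 + 50) = 0.412
VSWR = (1 + 0.412)/(1 − 0.412)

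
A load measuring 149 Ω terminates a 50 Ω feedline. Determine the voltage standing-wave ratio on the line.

Γ = (149 − 50)/(149 + 50) = 0.497
VSWR = (1 + 0.497)/(1 − 0.497)

VSWR ≈ 2.98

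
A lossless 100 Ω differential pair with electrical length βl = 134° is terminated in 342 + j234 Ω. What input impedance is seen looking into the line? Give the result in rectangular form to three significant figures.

tan(βl) = tan(134°) = -1.04
Z_in = Z_0·(Z_L + jZ_0·tanβl)/(Z_0 + jZ_L·tanβl)
     = 100·(342 + j130)/(342 − j354)

Z_in ≈ 29.2 + j68.3 Ω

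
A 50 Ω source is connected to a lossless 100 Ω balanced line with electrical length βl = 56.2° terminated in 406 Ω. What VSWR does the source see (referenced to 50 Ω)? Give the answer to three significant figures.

VSWR ≈ 4.05

tan(βl) = 1.49
Z_in = Z_0·(Z_L + jZ_0·tanβl)/(Z_0 + jZ_L·tanβl) = 34.7 − j61.2 Ω
Γ_s = (Z_in − Z_s)/(Z_in + Z_s) = (-15.3 − j61.2)/(84.7 − j61.2), |Γ_s| = 0.604
VSWR = (1 + |Γ_s|)/(1 − |Γ_s|)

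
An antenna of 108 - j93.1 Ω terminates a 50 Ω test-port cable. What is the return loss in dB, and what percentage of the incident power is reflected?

Γ = (58 − j93.1)/(158 − j93.1), |Γ| = 0.598
RL = −20·log₁₀(0.598) = 4.46 dB
P_refl/P_inc = |Γ|² = 0.358

RL ≈ 4.46 dB; 35.8% of incident power reflected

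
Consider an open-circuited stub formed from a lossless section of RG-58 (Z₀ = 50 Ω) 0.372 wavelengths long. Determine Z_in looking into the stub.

βl = 2π × 0.372 = 134°
tan(βl) = -1.04
For an open-circuited stub, Z_in = −jZ_0·cot(βl) = −jZ_0/tan(βl)

Z_in ≈ +j48.1 Ω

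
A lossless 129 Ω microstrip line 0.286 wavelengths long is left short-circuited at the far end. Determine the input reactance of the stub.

X_in ≈ -561 Ω (capacitive)

βl = 2π × 0.286 = 103°
tan(βl) = -4.35
For a short-circuited stub, Z_in = jZ_0·tan(βl)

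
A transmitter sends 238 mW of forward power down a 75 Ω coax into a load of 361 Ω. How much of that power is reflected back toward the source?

Γ = (361 − 75)/(361 + 75) = 0.656
|Γ|² = 0.43
P_refl = |Γ|²·P_inc = 102 mW, P_del = (1 − |Γ|²)·P_inc = 136 mW

P_reflected ≈ 102 mW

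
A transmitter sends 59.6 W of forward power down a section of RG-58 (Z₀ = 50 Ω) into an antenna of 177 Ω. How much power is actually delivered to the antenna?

P_delivered ≈ 40.9 W

Γ = (177 − 50)/(177 + 50) = 0.559
|Γ|² = 0.313
P_refl = |Γ|²·P_inc = 18.7 W, P_del = (1 − |Γ|²)·P_inc = 40.9 W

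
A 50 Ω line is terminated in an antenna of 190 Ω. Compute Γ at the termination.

Γ = (Z_L − Z_0)/(Z_L + Z_0) = (190 − 50)/(190 + 50) = 140/240

Γ = 0.583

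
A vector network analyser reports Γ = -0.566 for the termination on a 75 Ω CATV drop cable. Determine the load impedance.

Z_L ≈ 20.8 Ω

Z_L = Z_0·(1 + Γ)/(1 − Γ) = 75·(0.434)/(1.57)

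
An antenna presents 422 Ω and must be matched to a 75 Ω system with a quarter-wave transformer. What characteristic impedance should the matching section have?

Z_qwt ≈ 178 Ω

Z_qwt = √(Z_0·R_L) = √(75 × 422) = √31650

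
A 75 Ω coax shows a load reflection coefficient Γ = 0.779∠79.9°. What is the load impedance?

Z_L ≈ 22.1 + j86.3 Ω

Z_L = Z_0·(1 + Γ)/(1 − Γ) = 75·(1.14 + j0.767)/(0.863 − j0.767)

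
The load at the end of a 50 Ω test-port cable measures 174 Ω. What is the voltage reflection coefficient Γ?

Γ = 0.554

Γ = (Z_L − Z_0)/(Z_L + Z_0) = (174 − 50)/(174 + 50) = 124/224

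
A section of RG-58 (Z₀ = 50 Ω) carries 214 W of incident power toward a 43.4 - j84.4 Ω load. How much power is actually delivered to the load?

P_delivered ≈ 117 W

|Γ| = |(-6.6 − j84.4)/(93.4 − j84.4)| = 0.673
|Γ|² = 0.452
P_refl = |Γ|²·P_inc = 96.8 W, P_del = (1 − |Γ|²)·P_inc = 117 W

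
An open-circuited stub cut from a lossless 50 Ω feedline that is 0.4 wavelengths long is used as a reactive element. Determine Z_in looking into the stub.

Z_in ≈ +j68.8 Ω

βl = 2π × 0.4 = 144°
tan(βl) = -0.727
For an open-circuited stub, Z_in = −jZ_0·cot(βl) = −jZ_0/tan(βl)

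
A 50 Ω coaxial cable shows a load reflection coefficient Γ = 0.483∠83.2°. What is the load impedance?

Z_L = Z_0·(1 + Γ)/(1 − Γ) = 50·(1.06 + j0.48)/(0.943 − j0.48)

Z_L ≈ 34.3 + j42.9 Ω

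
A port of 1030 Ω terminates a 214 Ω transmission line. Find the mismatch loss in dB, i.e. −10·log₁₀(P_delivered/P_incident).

mismatch loss ≈ 2.44 dB

Γ = (1030 − 214)/(1030 + 214) = 0.656
|Γ|² = 0.43, so P_del/P_inc = 1 − |Γ|² = 0.57
ML = −10·log₁₀(1 − |Γ|²)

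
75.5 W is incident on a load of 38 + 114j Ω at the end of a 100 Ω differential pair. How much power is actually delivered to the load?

|Γ| = |(-62 + j114)/(138 + j114)| = 0.725
|Γ|² = 0.526
P_refl = |Γ|²·P_inc = 39.7 W, P_del = (1 − |Γ|²)·P_inc = 35.8 W

P_delivered ≈ 35.8 W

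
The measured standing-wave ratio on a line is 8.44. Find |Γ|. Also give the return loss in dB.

|Γ| = (S − 1)/(S + 1) = (8.44 − 1)/(8.44 + 1) = 7.44/9.44
RL = −20·log₁₀|Γ| = −20·log₁₀(0.788)

|Γ| ≈ 0.788; return loss ≈ 2.07 dB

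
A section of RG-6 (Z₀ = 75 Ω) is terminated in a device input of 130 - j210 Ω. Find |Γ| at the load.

Γ = (Z_L − Z_0)/(Z_L + Z_0) = (55 − j210)/(205 − j210)
|Γ| = 217/293

|Γ| ≈ 0.74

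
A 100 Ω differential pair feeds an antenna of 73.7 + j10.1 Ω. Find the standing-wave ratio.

Γ = (Z_L − Z_0)/(Z_L + Z_0) = (-26.3 + j10.1)/(173.7 + j10.1)
|Γ| = 28.2/174 = 0.162
VSWR = (1 + |Γ|)/(1 − |Γ|) = 1.16/0.838

VSWR ≈ 1.39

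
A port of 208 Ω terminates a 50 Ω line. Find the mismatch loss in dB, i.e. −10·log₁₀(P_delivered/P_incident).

Γ = (208 − 50)/(208 + 50) = 0.612
|Γ|² = 0.375, so P_del/P_inc = 1 − |Γ|² = 0.625
ML = −10·log₁₀(1 − |Γ|²)

mismatch loss ≈ 2.04 dB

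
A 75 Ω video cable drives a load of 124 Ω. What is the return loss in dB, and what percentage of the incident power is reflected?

RL ≈ 12.2 dB; 6.06% of incident power reflected

Γ = (124 − 75)/(124 + 75) = 0.246
RL = −20·log₁₀(0.246) = 12.2 dB
P_refl/P_inc = |Γ|² = 0.0606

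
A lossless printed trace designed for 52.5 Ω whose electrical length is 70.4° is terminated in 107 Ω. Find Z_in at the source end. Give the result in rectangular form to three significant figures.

Z_in ≈ 28.2 − j13.8 Ω

tan(βl) = tan(70.4°) = 2.81
Z_in = Z_0·(Z_L + jZ_0·tanβl)/(Z_0 + jZ_L·tanβl)
     = 52.5·(107 + j147)/(52.5 + j300)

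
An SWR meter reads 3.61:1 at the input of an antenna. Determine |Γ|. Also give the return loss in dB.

|Γ| ≈ 0.566; return loss ≈ 4.94 dB

|Γ| = (S − 1)/(S + 1) = (3.61 − 1)/(3.61 + 1) = 2.61/4.61
RL = −20·log₁₀|Γ| = −20·log₁₀(0.566)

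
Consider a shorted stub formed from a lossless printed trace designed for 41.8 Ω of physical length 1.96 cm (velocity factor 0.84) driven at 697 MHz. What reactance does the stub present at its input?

X_in ≈ 14.8 Ω (inductive)

λ = v/f = 0.84·c / 697 MHz = 0.362 m
βl = 2π·l/λ = 2π × 0.0542 = 19.5°
tan(βl) = 0.354
For a shorted stub, Z_in = jZ_0·tan(βl)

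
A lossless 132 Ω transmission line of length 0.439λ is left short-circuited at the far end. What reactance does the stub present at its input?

X_in ≈ -53.2 Ω (capacitive)

βl = 2π × 0.439 = 158°
tan(βl) = -0.403
For a short-circuited stub, Z_in = jZ_0·tan(βl)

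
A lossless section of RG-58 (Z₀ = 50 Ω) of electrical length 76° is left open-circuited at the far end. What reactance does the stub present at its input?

tan(βl) = 4.01
For an open-circuited stub, Z_in = −jZ_0·cot(βl) = −jZ_0/tan(βl)

X_in ≈ -12.5 Ω (capacitive)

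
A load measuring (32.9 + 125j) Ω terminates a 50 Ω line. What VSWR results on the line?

Γ = (Z_L − Z_0)/(Z_L + Z_0) = (-17.1 + j125)/(82.9 + j125)
|Γ| = 126/150 = 0.841
VSWR = (1 + |Γ|)/(1 − |Γ|) = 1.84/0.159

VSWR ≈ 11.6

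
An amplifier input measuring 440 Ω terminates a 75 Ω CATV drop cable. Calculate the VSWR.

For a purely resistive load, VSWR = R_L/Z_0 or Z_0/R_L (whichever > 1) = 440/75

VSWR ≈ 5.87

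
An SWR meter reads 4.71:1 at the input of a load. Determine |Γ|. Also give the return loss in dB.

|Γ| ≈ 0.65; return loss ≈ 3.75 dB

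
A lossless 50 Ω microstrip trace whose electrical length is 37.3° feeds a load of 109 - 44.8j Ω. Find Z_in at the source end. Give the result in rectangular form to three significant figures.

Z_in ≈ 30.8 − j34.4 Ω

tan(βl) = tan(37.3°) = 0.762
Z_in = Z_0·(Z_L + jZ_0·tanβl)/(Z_0 + jZ_L·tanβl)
     = 50·(109 − j6.71)/(84.1 + j83)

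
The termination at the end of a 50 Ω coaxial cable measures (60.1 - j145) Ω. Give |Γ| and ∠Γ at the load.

Γ = (Z_L − Z_0)/(Z_L + Z_0) = (10.1 − j145)/(110.1 − j145)
|Γ| = 145/182 = 0.798

Γ ≈ 0.798 ∠ -33.2°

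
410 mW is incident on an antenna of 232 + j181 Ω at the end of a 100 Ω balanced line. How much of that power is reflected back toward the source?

|Γ| = |(132 + j181)/(332 + j181)| = 0.592
|Γ|² = 0.351
P_refl = |Γ|²·P_inc = 144 mW, P_del = (1 − |Γ|²)·P_inc = 266 mW

P_reflected ≈ 144 mW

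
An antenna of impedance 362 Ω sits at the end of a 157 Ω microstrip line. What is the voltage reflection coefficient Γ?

Γ = (Z_L − Z_0)/(Z_L + Z_0) = (362 − 157)/(362 + 157) = 205/519

Γ = 0.395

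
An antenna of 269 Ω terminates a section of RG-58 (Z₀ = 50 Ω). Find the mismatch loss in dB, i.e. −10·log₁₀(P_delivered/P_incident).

mismatch loss ≈ 2.77 dB

Γ = (269 − 50)/(269 + 50) = 0.687
|Γ|² = 0.471, so P_del/P_inc = 1 − |Γ|² = 0.529
ML = −10·log₁₀(1 − |Γ|²)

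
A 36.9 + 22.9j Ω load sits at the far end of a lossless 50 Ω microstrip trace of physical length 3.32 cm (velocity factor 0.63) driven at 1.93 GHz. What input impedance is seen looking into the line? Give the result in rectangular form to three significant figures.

Z_in ≈ 29.9 − j12.6 Ω

λ = v/f = 0.63·c / 1.93 GHz = 0.0979 m
βl = 2π·l/λ = 2π × 0.339 = 122°
tan(βl) = tan(122°) = -1.6
Z_in = Z_0·(Z_L + jZ_0·tanβl)/(Z_0 + jZ_L·tanβl)
     = 50·(36.9 − j57)/(86.6 − j58.9)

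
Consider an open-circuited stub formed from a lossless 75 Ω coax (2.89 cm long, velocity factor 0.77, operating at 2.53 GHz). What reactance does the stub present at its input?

λ = v/f = 0.77·c / 2.53 GHz = 0.0913 m
βl = 2π·l/λ = 2π × 0.317 = 114°
tan(βl) = -2.25
For an open-circuited stub, Z_in = −jZ_0·cot(βl) = −jZ_0/tan(βl)

X_in ≈ 33.3 Ω (inductive)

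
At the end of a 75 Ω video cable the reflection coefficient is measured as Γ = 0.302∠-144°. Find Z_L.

Z_L = Z_0·(1 + Γ)/(1 − Γ) = 75·(0.756 − j0.178)/(1.24 + j0.178)

Z_L ≈ 43.1 − j16.9 Ω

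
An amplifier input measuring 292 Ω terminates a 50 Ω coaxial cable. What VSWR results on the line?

For a purely resistive load, VSWR = R_L/Z_0 or Z_0/R_L (whichever > 1) = 292/50

VSWR ≈ 5.84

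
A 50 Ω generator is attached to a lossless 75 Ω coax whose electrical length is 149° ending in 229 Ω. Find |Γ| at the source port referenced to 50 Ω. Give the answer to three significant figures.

|Γ| ≈ 0.595

tan(βl) = -0.601
Z_in = Z_0·(Z_L + jZ_0·tanβl)/(Z_0 + jZ_L·tanβl) = 71.4 + j85.9 Ω
Γ_s = (Z_in − Z_s)/(Z_in + Z_s) = (21.4 + j85.9)/(121 + j85.9), |Γ_s| = 0.595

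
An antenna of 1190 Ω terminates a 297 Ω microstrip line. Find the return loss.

Γ = (1190 − 297)/(1190 + 297) = 0.601
RL = −20·log₁₀|Γ| = −20·log₁₀(0.601)

RL ≈ 4.43 dB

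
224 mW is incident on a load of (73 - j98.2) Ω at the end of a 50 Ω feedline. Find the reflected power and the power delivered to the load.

P_reflected ≈ 92 mW; P_delivered ≈ 132 mW

|Γ| = |(23 − j98.2)/(123 − j98.2)| = 0.641
|Γ|² = 0.411
P_refl = |Γ|²·P_inc = 92 mW, P_del = (1 − |Γ|²)·P_inc = 132 mW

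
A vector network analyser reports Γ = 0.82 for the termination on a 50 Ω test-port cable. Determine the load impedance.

Z_L ≈ 506 Ω

Z_L = Z_0·(1 + Γ)/(1 − Γ) = 50·(1.82)/(0.18)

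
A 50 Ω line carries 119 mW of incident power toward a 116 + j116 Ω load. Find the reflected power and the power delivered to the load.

P_reflected ≈ 51.7 mW; P_delivered ≈ 67.3 mW

|Γ| = |(66 + j116)/(166 + j116)| = 0.659
|Γ|² = 0.434
P_refl = |Γ|²·P_inc = 51.7 mW, P_del = (1 − |Γ|²)·P_inc = 67.3 mW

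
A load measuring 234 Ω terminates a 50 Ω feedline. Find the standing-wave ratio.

VSWR ≈ 4.68

Γ = (234 − 50)/(234 + 50) = 0.648
VSWR = (1 + 0.648)/(1 − 0.648)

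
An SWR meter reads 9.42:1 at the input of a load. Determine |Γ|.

|Γ| ≈ 0.808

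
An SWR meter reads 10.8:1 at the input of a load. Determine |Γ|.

|Γ| ≈ 0.831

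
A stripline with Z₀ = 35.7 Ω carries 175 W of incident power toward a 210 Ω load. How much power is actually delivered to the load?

Γ = (210 − 35.7)/(210 + 35.7) = 0.709
|Γ|² = 0.503
P_refl = |Γ|²·P_inc = 88.1 W, P_del = (1 − |Γ|²)·P_inc = 86.9 W

P_delivered ≈ 86.9 W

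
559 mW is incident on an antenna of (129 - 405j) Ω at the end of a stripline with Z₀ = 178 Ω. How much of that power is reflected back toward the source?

|Γ| = |(-49 − j405)/(307 − j405)| = 0.803
|Γ|² = 0.644
P_refl = |Γ|²·P_inc = 360 mW, P_del = (1 − |Γ|²)·P_inc = 199 mW

P_reflected ≈ 360 mW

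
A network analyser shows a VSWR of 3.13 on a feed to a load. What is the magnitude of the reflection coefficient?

|Γ| ≈ 0.516

|Γ| = (S − 1)/(S + 1) = (3.13 − 1)/(3.13 + 1) = 2.13/4.13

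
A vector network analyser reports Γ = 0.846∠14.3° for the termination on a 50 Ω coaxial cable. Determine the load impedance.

Z_L = Z_0·(1 + Γ)/(1 − Γ) = 50·(1.82 + j0.209)/(0.18 − j0.209)

Z_L ≈ 187 + j274 Ω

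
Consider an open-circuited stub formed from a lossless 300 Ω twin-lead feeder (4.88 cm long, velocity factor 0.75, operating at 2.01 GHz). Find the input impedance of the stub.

λ = v/f = 0.75·c / 2.01 GHz = 0.112 m
βl = 2π·l/λ = 2π × 0.436 = 157°
tan(βl) = -0.426
For an open-circuited stub, Z_in = −jZ_0·cot(βl) = −jZ_0/tan(βl)

Z_in ≈ +j705 Ω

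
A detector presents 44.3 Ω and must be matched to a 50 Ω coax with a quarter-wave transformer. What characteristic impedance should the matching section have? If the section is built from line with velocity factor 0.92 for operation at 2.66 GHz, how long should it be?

Z_qwt ≈ 47.1 Ω; length ≈ 2.59 cm

Z_qwt = √(Z_0·R_L) = √(50 × 44.3) = √2215
λ = 0.92·c/f = 0.104 m, so l = λ/4 = 0.0259 m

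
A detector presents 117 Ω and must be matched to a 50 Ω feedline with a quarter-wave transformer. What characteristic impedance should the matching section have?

Z_qwt = √(Z_0·R_L) = √(50 × 117) = √5850

Z_qwt ≈ 76.5 Ω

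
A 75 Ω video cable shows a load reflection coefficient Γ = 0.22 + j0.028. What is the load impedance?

Z_L = Z_0·(1 + Γ)/(1 − Γ) = 75·(1.22 + j0.028)/(0.78 − j0.028)

Z_L ≈ 117 + j6.89 Ω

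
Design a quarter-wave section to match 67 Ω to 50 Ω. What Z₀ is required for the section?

Z_qwt = √(Z_0·R_L) = √(50 × 67) = √3350

Z_qwt ≈ 57.9 Ω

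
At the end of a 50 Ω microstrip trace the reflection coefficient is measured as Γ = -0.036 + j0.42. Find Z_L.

Z_L ≈ 32.9 + j33.6 Ω

Z_L = Z_0·(1 + Γ)/(1 − Γ) = 50·(0.964 + j0.42)/(1.04 − j0.42)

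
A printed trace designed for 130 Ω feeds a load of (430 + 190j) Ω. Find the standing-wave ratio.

VSWR ≈ 4.01

Γ = (Z_L − Z_0)/(Z_L + Z_0) = (300 + j190)/(560 + j190)
|Γ| = 355/591 = 0.6
VSWR = (1 + |Γ|)/(1 − |Γ|) = 1.6/0.4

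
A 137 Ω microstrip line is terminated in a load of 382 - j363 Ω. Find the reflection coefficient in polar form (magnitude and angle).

Γ = (Z_L − Z_0)/(Z_L + Z_0) = (245 − j363)/(519 − j363)
|Γ| = 438/633 = 0.691

Γ ≈ 0.691 ∠ -21°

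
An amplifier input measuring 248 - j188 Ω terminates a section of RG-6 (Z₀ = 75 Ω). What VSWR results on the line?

VSWR ≈ 5.32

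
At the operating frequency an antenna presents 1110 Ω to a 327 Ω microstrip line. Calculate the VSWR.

VSWR ≈ 3.39

Γ = (1110 − 327)/(1110 + 327) = 0.545
VSWR = (1 + 0.545)/(1 − 0.545)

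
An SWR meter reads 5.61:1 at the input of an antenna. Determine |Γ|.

|Γ| ≈ 0.697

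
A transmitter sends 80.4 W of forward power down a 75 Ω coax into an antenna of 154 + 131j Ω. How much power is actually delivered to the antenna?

|Γ| = |(79 + j131)/(229 + j131)| = 0.58
|Γ|² = 0.336
P_refl = |Γ|²·P_inc = 27 W, P_del = (1 − |Γ|²)·P_inc = 53.4 W

P_delivered ≈ 53.4 W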